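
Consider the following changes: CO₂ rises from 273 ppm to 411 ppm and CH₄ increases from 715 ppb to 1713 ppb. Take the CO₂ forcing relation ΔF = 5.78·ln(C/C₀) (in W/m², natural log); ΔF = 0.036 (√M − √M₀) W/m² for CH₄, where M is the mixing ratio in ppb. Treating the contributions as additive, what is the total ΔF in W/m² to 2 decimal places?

ΔF = 2.89 W/m²

CO₂: 5.78 × ln(411/273) = 5.78 × ln(1.50549) = 5.78 × 0.40912 = 2.3647 W/m².
CH₄: 0.036 × (√1713 − √715) = 0.036 × (41.3884 − 26.7395) = 0.036 × 14.6489 = 0.5274 W/m².
Total ΔF = 2.3647 + 0.5274 = 2.8921 W/m².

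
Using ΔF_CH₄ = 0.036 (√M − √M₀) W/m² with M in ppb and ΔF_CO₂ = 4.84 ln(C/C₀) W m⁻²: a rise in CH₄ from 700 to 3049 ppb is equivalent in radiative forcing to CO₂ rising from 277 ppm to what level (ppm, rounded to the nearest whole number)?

C ≈ 343 ppm

CH₄ forcing: 0.036 × (√3049 − √700) = 0.036 × (55.2178 − 26.4575) = 0.036 × 28.7603 = 1.03537 W/m².
Set 4.84 ln(C/277) = 1.03537: ln(C/277) = 1.03537/4.84 = 0.21392, so C = 277 × e^0.21392 = 277 × 1.23852 = 343.07 ppm.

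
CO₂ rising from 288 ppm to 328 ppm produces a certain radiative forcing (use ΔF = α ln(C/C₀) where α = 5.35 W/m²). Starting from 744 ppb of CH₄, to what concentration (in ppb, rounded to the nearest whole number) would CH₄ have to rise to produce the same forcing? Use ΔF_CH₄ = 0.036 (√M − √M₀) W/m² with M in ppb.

CO₂ forcing: 5.35 × ln(328/288) = 5.35 × 0.130053 = 0.69578 W/m².
Set 0.036(√M − √744) = 0.69578: √M = 0.69578/0.036 + √744 = 19.3272 + 27.2764 = 46.6036.
M = (46.6036)² = 2171.90 ppb.

M ≈ 2172 ppb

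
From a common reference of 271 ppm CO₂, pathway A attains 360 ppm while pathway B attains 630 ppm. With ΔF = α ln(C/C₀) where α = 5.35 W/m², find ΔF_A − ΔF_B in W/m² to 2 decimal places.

ΔF_A − ΔF_B = -2.99 W/m²

ΔF_A = 5.35 ln(360/271) = 5.35 × 0.28399 = 1.5193 W/m².
ΔF_B = 5.35 ln(630/271) = 5.35 × 0.84360 = 4.5133 W/m².
Difference: 1.5193 − 4.5133 = -2.9940 W/m².
(Equivalently, ΔF_A − ΔF_B = 5.35 ln(360/630) = 5.35 × -0.55962 = -2.9940 W/m².)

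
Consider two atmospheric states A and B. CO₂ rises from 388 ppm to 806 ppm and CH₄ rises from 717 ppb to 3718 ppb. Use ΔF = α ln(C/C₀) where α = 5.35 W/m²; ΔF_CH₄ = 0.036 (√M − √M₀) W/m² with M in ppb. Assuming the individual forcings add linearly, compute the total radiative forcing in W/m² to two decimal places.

ΔF = 5.14 W/m²

CO₂: 5.35 × ln(806/388) = 5.35 × ln(2.07732) = 5.35 × 0.73108 = 3.9113 W/m².
CH₄: 0.036 × (√3718 − √717) = 0.036 × (60.9754 − 26.7769) = 0.036 × 34.1985 = 1.2311 W/m².
Total ΔF = 3.9113 + 1.2311 = 5.1424 W/m².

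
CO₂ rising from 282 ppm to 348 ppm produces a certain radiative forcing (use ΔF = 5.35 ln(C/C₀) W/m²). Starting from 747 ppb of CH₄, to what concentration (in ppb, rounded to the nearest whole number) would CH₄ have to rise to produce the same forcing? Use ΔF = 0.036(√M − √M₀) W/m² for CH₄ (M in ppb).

CO₂ forcing: 5.35 × ln(348/282) = 5.35 × 0.210295 = 1.12508 W/m².
Set 0.036(√M − √747) = 1.12508: √M = 1.12508/0.036 + √747 = 31.2522 + 27.3313 = 58.5835.
M = (58.5835)² = 3432.03 ppb.

M ≈ 3432 ppb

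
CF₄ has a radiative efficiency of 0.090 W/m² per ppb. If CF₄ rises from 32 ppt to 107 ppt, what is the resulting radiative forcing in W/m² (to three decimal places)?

ΔF = 0.007 W/m²

CF₄: Δ = 107 − 32 = 75 ppt = 0.075 ppb; ΔF = 0.090 × 0.075 = 0.0068 W/m².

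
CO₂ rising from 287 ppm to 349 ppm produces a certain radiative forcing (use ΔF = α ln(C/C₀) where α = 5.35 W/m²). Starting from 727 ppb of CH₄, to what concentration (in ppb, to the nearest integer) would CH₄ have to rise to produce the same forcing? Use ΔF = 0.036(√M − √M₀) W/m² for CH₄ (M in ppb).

M ≈ 3139 ppb

CO₂ forcing: 5.35 × ln(349/287) = 5.35 × 0.195590 = 1.04641 W/m².
Set 0.036(√M − √727) = 1.04641: √M = 1.04641/0.036 + √727 = 29.0669 + 26.9629 = 56.0298.
M = (56.0298)² = 3139.34 ppb.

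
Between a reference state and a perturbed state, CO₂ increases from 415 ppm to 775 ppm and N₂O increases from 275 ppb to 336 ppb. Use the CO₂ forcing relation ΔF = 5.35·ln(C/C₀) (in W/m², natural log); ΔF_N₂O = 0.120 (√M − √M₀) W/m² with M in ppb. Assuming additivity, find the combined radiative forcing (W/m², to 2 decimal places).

CO₂: 5.35 × ln(775/415) = 5.35 × ln(1.86747) = 5.35 × 0.62458 = 3.3415 W/m².
N₂O: 0.120 × (√336 − √275) = 0.120 × (18.3303 − 16.5831) = 0.120 × 1.7472 = 0.2097 W/m².
Total ΔF = 3.3415 + 0.2097 = 3.5512 W/m².

ΔF = 3.55 W/m²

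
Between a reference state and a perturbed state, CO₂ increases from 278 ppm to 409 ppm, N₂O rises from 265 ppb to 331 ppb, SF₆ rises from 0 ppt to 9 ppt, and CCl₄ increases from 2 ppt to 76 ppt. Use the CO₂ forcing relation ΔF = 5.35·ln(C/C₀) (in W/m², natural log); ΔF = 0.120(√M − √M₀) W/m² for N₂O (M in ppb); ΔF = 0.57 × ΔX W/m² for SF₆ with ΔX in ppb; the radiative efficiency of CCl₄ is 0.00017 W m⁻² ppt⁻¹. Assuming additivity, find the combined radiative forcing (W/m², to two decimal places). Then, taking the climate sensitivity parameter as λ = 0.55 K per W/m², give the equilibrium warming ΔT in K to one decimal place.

CO₂: 5.35 × ln(409/278) = 5.35 × ln(1.47122) = 5.35 × 0.38609 = 2.0656 W/m².
N₂O: 0.120 × (√331 − √265) = 0.120 × (18.1934 − 16.2788) = 0.120 × 1.9146 = 0.2298 W/m².
SF₆: Δ = 9 − 0 = 9 ppt = 0.009 ppb; ΔF = 0.57 × 0.009 = 0.0051 W/m².
CCl₄: ΔF = 0.00017 × (76 − 2) = 0.00017 × 74 = 0.0126 W/m².
Total ΔF = 2.0656 + 0.2298 + 0.0051 + 0.0126 = 2.3131 W/m².
ΔT = λ ΔF = 0.55 × 2.31 = 1.2705 K.

ΔF = 2.31 W/m²; ΔT = 1.3 K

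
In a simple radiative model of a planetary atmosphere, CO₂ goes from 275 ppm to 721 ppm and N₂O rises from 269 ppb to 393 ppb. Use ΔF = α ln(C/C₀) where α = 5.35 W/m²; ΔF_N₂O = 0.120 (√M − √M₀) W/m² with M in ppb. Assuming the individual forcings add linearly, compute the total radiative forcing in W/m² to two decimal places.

CO₂: 5.35 × ln(721/275) = 5.35 × ln(2.62182) = 5.35 × 0.96387 = 5.1567 W/m².
N₂O: 0.120 × (√393 − √269) = 0.120 × (19.8242 − 16.4012) = 0.120 × 3.4230 = 0.4108 W/m².
Total ΔF = 5.1567 + 0.4108 = 5.5675 W/m².

ΔF = 5.57 W/m²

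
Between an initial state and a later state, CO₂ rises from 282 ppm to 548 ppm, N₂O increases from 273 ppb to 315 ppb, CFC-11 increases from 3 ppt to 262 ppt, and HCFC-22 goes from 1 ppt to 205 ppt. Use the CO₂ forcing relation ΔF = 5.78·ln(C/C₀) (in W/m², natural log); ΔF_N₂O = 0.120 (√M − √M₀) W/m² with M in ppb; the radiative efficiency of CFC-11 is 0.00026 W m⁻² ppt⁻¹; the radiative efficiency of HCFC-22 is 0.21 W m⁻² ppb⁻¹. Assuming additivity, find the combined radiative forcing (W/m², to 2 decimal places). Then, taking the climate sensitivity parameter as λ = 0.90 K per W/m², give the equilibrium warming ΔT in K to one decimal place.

CO₂: 5.78 × ln(548/282) = 5.78 × ln(1.94326) = 5.78 × 0.66437 = 3.8401 W/m².
N₂O: 0.120 × (√315 − √273) = 0.120 × (17.7482 − 16.5227) = 0.120 × 1.2255 = 0.1471 W/m².
CFC-11: ΔF = 0.00026 × (262 − 3) = 0.00026 × 259 = 0.0673 W/m².
HCFC-22: Δ = 205 − 1 = 204 ppt = 0.204 ppb; ΔF = 0.21 × 0.204 = 0.0428 W/m².
Total ΔF = 3.8401 + 0.1471 + 0.0673 + 0.0428 = 4.0973 W/m².
ΔT = λ ΔF = 0.90 × 4.10 = 3.6900 K.

ΔF = 4.10 W/m²; ΔT = 3.7 K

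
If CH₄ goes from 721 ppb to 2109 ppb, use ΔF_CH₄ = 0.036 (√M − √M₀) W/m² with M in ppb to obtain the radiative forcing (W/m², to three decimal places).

ΔF = 0.687 W/m²

CH₄: 0.036 × (√2109 − √721) = 0.036 × (45.9239 − 26.8514) = 0.036 × 19.0725 = 0.6866 W/m².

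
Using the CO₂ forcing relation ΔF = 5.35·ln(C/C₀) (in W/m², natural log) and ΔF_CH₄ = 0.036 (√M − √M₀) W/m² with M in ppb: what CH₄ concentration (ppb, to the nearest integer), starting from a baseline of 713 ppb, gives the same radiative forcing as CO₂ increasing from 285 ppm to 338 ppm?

M ≈ 2709 ppb

CO₂ forcing: 5.35 × ln(338/285) = 5.35 × 0.170557 = 0.91248 W/m².
Set 0.036(√M − √713) = 0.91248: √M = 0.91248/0.036 + √713 = 25.3467 + 26.7021 = 52.0488.
M = (52.0488)² = 2709.08 ppb.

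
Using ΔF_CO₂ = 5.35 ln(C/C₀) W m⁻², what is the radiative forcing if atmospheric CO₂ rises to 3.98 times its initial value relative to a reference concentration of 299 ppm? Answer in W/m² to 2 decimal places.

ΔF = 5.35 × ln(3.98) = 5.35 × 1.38128 = 7.3898 W/m².

ΔF = 7.39 W/m²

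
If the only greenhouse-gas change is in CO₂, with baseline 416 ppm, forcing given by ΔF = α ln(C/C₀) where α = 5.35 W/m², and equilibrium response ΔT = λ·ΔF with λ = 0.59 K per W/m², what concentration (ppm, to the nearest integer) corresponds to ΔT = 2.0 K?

Required forcing: ΔF = ΔT/λ = 2.0/0.59 = 3.3898 W/m².
Then ln(C/416) = ΔF/5.35 = 3.3898/5.35 = 0.63361.
So C = 416 × e^0.63361 = 416 × 1.88440 = 783.91 ppm.

C ≈ 784 ppm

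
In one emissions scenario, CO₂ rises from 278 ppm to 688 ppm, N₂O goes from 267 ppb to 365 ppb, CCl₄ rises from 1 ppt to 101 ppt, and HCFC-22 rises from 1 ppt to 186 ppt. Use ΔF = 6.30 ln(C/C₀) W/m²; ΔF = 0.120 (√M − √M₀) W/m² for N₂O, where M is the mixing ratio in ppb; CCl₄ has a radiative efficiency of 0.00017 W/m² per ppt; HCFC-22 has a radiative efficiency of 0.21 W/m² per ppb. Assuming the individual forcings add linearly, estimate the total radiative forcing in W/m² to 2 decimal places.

ΔF = 6.10 W/m²

CO₂: 6.30 × ln(688/278) = 6.30 × ln(2.47482) = 6.30 × 0.90617 = 5.7089 W/m².
N₂O: 0.120 × (√365 − √267) = 0.120 × (19.1050 − 16.3401) = 0.120 × 2.7649 = 0.3318 W/m².
CCl₄: ΔF = 0.00017 × (101 − 1) = 0.00017 × 100 = 0.0170 W/m².
HCFC-22: Δ = 186 − 1 = 185 ppt = 0.185 ppb; ΔF = 0.21 × 0.185 = 0.0389 W/m².
Total ΔF = 5.7089 + 0.3318 + 0.0170 + 0.0389 = 6.0966 W/m².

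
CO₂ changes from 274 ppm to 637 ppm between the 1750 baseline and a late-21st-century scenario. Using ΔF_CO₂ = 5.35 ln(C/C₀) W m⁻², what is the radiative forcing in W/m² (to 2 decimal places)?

CO₂ absorption bands are partially saturated, so forcing scales with the logarithm of the concentration ratio.
CO₂: 5.35 × ln(637/274) = 5.35 × ln(2.32482) = 5.35 × 0.84364 = 4.5135 W/m².

ΔF = 4.51 W/m²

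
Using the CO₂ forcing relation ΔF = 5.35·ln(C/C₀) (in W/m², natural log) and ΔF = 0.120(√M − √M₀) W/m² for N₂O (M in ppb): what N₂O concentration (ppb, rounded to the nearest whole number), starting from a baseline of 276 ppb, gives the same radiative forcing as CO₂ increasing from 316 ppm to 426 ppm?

M ≈ 896 ppb

CO₂ forcing: 5.35 × ln(426/316) = 5.35 × 0.298697 = 1.59803 W/m².
Set 0.120(√M − √276) = 1.59803: √M = 1.59803/0.120 + √276 = 13.3169 + 16.6132 = 29.9301.
M = (29.9301)² = 895.81 ppb.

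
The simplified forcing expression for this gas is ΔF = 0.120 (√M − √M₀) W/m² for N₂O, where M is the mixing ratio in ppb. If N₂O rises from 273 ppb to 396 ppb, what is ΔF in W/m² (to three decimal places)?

ΔF = 0.405 W/m²

N₂O: 0.120 × (√396 − √273) = 0.120 × (19.8997 − 16.5227) = 0.120 × 3.3770 = 0.4052 W/m².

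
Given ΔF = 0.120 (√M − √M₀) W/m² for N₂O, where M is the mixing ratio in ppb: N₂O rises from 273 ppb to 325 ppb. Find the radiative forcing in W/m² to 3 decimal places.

ΔF = 0.181 W/m²

N₂O: 0.120 × (√325 − √273) = 0.120 × (18.0278 − 16.5227) = 0.120 × 1.5051 = 0.1806 W/m².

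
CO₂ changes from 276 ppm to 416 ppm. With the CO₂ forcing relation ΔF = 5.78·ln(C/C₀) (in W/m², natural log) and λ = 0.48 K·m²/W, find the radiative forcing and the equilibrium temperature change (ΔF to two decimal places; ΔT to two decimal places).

CO₂: 5.78 × ln(416/276) = 5.78 × ln(1.50725) = 5.78 × 0.41029 = 2.3715 W/m².
ΔT = λ ΔF = 0.48 × 2.37 = 1.1376 K.

ΔF = 2.37 W/m²; ΔT = 1.14 K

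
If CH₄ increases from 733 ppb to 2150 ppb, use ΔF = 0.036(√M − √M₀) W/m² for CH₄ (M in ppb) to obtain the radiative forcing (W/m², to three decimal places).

CH₄: 0.036 × (√2150 − √733) = 0.036 × (46.3681 − 27.0740) = 0.036 × 19.2941 = 0.6946 W/m².

ΔF = 0.695 W/m²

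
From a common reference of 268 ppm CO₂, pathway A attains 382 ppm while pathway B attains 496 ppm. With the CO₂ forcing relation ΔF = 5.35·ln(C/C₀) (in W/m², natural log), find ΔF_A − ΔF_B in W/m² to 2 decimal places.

ΔF_A − ΔF_B = -1.40 W/m²

ΔF_A = 5.35 ln(382/268) = 5.35 × 0.35443 = 1.8962 W/m².
ΔF_B = 5.35 ln(496/268) = 5.35 × 0.61559 = 3.2934 W/m².
Difference: 1.8962 − 3.2934 = -1.3972 W/m².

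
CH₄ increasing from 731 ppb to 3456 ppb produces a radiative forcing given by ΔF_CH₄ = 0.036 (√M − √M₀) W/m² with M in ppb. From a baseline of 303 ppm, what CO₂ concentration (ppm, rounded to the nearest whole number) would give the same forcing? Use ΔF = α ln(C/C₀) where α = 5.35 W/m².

C ≈ 375 ppm

CH₄ forcing: 0.036 × (√3456 − √731) = 0.036 × (58.7878 − 27.0370) = 0.036 × 31.7508 = 1.14303 W/m².
Set 5.35 ln(C/303) = 1.14303: ln(C/303) = 1.14303/5.35 = 0.21365, so C = 303 × e^0.21365 = 303 × 1.23819 = 375.17 ppm.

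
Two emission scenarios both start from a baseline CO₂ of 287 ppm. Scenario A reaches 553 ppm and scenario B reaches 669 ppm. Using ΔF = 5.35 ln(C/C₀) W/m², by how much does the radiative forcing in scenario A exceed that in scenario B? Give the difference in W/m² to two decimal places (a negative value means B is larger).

ΔF_A − ΔF_B = -1.02 W/m²

ΔF_A = 5.35 ln(553/287) = 5.35 × 0.65588 = 3.5090 W/m².
ΔF_B = 5.35 ln(669/287) = 5.35 × 0.84630 = 4.5277 W/m².
Difference: 3.5090 − 4.5277 = -1.0187 W/m².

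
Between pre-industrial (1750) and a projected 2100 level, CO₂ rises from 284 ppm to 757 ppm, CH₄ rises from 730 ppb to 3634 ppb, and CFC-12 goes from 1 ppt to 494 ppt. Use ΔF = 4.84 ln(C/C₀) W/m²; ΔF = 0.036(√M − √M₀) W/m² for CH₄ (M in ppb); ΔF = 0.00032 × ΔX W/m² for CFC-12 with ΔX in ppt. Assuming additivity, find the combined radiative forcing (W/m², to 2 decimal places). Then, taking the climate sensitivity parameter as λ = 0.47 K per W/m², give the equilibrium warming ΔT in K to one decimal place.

ΔF = 6.10 W/m²; ΔT = 2.9 K

CO₂: 4.84 × ln(757/284) = 4.84 × ln(2.66549) = 4.84 × 0.98039 = 4.7451 W/m².
CH₄: 0.036 × (√3634 − √730) = 0.036 × (60.2827 − 27.0185) = 0.036 × 33.2642 = 1.1975 W/m².
CFC-12: ΔF = 0.00032 × (494 − 1) = 0.00032 × 493 = 0.1578 W/m².
Total ΔF = 4.7451 + 1.1975 + 0.1578 = 6.1004 W/m².
ΔT = λ ΔF = 0.47 × 6.10 = 2.8670 K.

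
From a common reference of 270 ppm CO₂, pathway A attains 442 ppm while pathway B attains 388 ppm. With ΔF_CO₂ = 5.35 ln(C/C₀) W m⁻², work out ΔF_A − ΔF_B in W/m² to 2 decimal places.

ΔF_A − ΔF_B = 0.70 W/m²

ΔF_A = 5.35 ln(442/270) = 5.35 × 0.49289 = 2.6370 W/m².
ΔF_B = 5.35 ln(388/270) = 5.35 × 0.36258 = 1.9398 W/m².
Difference: 2.6370 − 1.9398 = 0.6972 W/m².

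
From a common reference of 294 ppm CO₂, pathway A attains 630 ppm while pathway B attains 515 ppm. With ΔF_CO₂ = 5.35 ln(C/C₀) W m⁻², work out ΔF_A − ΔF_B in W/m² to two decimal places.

ΔF_A = 5.35 ln(630/294) = 5.35 × 0.76214 = 4.0774 W/m².
ΔF_B = 5.35 ln(515/294) = 5.35 × 0.56059 = 2.9992 W/m².
Difference: 4.0774 − 2.9992 = 1.0782 W/m².

ΔF_A − ΔF_B = 1.08 W/m²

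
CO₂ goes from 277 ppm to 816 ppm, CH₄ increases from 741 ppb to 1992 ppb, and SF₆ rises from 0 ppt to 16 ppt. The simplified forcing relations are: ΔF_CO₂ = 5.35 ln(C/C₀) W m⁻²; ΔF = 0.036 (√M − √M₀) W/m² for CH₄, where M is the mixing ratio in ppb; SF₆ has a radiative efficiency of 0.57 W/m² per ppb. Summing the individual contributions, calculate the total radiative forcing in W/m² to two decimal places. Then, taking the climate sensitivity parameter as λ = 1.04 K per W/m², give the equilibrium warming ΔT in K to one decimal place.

CO₂: 5.35 × ln(816/277) = 5.35 × ln(2.94585) = 5.35 × 1.08040 = 5.7801 W/m².
CH₄: 0.036 × (√1992 − √741) = 0.036 × (44.6318 − 27.2213) = 0.036 × 17.4105 = 0.6268 W/m².
SF₆: Δ = 16 − 0 = 16 ppt = 0.016 ppb; ΔF = 0.57 × 0.016 = 0.0091 W/m².
Total ΔF = 5.7801 + 0.6268 + 0.0091 = 6.4160 W/m².
ΔT = λ ΔF = 1.04 × 6.42 = 6.6768 K.

ΔF = 6.42 W/m²; ΔT = 6.7 K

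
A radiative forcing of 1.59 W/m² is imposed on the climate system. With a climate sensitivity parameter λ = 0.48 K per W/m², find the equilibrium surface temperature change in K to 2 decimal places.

ΔT = λ ΔF = 0.48 × 1.59 = 0.7632 K.

ΔT = 0.76 K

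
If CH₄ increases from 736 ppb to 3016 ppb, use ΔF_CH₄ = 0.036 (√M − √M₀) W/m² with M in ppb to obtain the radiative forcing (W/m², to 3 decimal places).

CH₄: 0.036 × (√3016 − √736) = 0.036 × (54.9181 − 27.1293) = 0.036 × 27.7888 = 1.0004 W/m².

ΔF = 1.000 W/m²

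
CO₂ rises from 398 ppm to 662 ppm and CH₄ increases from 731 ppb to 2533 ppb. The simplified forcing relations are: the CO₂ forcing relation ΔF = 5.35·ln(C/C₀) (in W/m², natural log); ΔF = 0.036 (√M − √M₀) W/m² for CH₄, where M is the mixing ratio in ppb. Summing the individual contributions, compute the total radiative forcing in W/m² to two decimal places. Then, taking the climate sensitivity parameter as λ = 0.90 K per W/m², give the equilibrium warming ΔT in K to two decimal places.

CO₂: 5.35 × ln(662/398) = 5.35 × ln(1.66332) = 5.35 × 0.50882 = 2.7222 W/m².
CH₄: 0.036 × (√2533 − √731) = 0.036 × (50.3289 − 27.0370) = 0.036 × 23.2919 = 0.8385 W/m².
Total ΔF = 2.7222 + 0.8385 = 3.5607 W/m².
ΔT = λ ΔF = 0.90 × 3.56 = 3.2040 K.

ΔF = 3.56 W/m²; ΔT = 3.20 K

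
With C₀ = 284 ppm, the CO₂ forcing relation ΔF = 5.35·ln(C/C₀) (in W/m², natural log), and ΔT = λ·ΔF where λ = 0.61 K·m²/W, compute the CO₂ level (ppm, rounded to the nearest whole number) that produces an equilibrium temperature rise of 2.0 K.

C ≈ 524 ppm

Required forcing: ΔF = ΔT/λ = 2.0/0.61 = 3.2787 W/m².
Then ln(C/284) = ΔF/5.35 = 3.2787/5.35 = 0.61284.
So C = 284 × e^0.61284 = 284 × 1.84567 = 524.17 ppm.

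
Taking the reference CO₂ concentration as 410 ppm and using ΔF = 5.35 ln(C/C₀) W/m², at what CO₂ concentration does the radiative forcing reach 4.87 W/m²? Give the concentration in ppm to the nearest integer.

C ≈ 1019 ppm

Set 5.35 ln(C/410) = 4.87, so ln(C/410) = 4.87/5.35 = 0.91028.
Then C/410 = e^0.91028 = 2.48502, giving C = 410 × 2.48502 = 1018.86 ppm.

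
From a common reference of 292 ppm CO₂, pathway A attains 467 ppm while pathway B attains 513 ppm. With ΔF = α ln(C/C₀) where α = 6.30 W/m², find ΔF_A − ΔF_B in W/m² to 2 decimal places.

ΔF_A = 6.30 ln(467/292) = 6.30 × 0.46958 = 2.9584 W/m².
ΔF_B = 6.30 ln(513/292) = 6.30 × 0.56352 = 3.5502 W/m².
Difference: 2.9584 − 3.5502 = -0.5918 W/m².

ΔF_A − ΔF_B = -0.59 W/m²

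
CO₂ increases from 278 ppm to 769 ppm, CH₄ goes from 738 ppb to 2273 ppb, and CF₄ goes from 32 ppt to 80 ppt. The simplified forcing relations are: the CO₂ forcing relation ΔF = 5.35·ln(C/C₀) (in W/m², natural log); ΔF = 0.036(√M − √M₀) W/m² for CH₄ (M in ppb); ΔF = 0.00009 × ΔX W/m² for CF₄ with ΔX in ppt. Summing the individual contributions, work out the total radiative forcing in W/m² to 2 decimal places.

CO₂: 5.35 × ln(769/278) = 5.35 × ln(2.76619) = 5.35 × 1.01747 = 5.4435 W/m².
CH₄: 0.036 × (√2273 − √738) = 0.036 × (47.6760 − 27.1662) = 0.036 × 20.5098 = 0.7384 W/m².
CF₄: ΔF = 0.00009 × (80 − 32) = 0.00009 × 48 = 0.0043 W/m².
Total ΔF = 5.4435 + 0.7384 + 0.0043 = 6.1862 W/m².

ΔF = 6.19 W/m²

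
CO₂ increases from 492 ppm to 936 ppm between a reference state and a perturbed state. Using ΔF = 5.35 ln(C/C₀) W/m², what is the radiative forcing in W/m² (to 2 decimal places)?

ΔF = 3.44 W/m²

CO₂: 5.35 × ln(936/492) = 5.35 × ln(1.90244) = 5.35 × 0.64314 = 3.4408 W/m².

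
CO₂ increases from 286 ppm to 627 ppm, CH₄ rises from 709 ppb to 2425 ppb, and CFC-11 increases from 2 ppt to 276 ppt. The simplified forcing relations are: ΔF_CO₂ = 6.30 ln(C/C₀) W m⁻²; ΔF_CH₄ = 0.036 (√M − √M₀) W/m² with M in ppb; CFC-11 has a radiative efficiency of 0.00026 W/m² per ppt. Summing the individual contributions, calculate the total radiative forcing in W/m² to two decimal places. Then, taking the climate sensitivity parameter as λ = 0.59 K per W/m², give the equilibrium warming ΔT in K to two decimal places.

CO₂: 6.30 × ln(627/286) = 6.30 × ln(2.19231) = 6.30 × 0.78496 = 4.9452 W/m².
CH₄: 0.036 × (√2425 − √709) = 0.036 × (49.2443 − 26.6271) = 0.036 × 22.6172 = 0.8142 W/m².
CFC-11: ΔF = 0.00026 × (276 − 2) = 0.00026 × 274 = 0.0712 W/m².
Total ΔF = 4.9452 + 0.8142 + 0.0712 = 5.8306 W/m².
ΔT = λ ΔF = 0.59 × 5.83 = 3.4397 K.

ΔF = 5.83 W/m²; ΔT = 3.44 K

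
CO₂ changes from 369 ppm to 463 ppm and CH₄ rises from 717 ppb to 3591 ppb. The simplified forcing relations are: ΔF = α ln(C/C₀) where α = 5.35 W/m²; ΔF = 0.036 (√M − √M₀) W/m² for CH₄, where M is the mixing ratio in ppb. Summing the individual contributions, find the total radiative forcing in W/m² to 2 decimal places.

ΔF = 2.41 W/m²

CO₂: 5.35 × ln(463/369) = 5.35 × ln(1.25474) = 5.35 × 0.22693 = 1.2141 W/m².
CH₄: 0.036 × (√3591 − √717) = 0.036 × (59.9250 − 26.7769) = 0.036 × 33.1481 = 1.1933 W/m².
Total ΔF = 1.2141 + 1.1933 = 2.4074 W/m².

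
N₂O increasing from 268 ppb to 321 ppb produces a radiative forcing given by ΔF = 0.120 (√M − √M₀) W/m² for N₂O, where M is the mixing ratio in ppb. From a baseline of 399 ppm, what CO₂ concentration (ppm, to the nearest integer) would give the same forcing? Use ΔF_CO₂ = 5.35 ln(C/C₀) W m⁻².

C ≈ 413 ppm

N₂O forcing: 0.120 × (√321 − √268) = 0.120 × (17.9165 − 16.3707) = 0.120 × 1.5458 = 0.18550 W/m².
Set 5.35 ln(C/399) = 0.18550: ln(C/399) = 0.18550/5.35 = 0.03467, so C = 399 × e^0.03467 = 399 × 1.03528 = 413.08 ppm.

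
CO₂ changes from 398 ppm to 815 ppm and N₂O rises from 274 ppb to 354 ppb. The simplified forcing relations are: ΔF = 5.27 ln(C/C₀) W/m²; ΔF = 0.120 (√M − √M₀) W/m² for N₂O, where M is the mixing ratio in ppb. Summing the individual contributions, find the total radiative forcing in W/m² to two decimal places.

CO₂: 5.27 × ln(815/398) = 5.27 × ln(2.04774) = 5.27 × 0.71674 = 3.7772 W/m².
N₂O: 0.120 × (√354 − √274) = 0.120 × (18.8149 − 16.5529) = 0.120 × 2.2620 = 0.2714 W/m².
Total ΔF = 3.7772 + 0.2714 = 4.0486 W/m².

ΔF = 4.05 W/m²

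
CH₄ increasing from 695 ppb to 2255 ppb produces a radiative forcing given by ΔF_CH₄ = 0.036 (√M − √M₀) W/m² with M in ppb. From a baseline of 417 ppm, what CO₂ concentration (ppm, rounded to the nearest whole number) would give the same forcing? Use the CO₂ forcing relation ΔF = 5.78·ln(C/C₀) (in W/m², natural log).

CH₄ forcing: 0.036 × (√2255 − √695) = 0.036 × (47.4868 − 26.3629) = 0.036 × 21.1239 = 0.76046 W/m².
Set 5.78 ln(C/417) = 0.76046: ln(C/417) = 0.76046/5.78 = 0.13157, so C = 417 × e^0.13157 = 417 × 1.14062 = 475.64 ppm.

C ≈ 476 ppm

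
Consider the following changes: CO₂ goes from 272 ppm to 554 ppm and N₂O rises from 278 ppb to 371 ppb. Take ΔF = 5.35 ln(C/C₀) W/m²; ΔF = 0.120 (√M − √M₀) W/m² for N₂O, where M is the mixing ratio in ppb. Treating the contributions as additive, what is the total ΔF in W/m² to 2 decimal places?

ΔF = 4.12 W/m²

CO₂: 5.35 × ln(554/272) = 5.35 × ln(2.03676) = 5.35 × 0.71136 = 3.8058 W/m².
N₂O: 0.120 × (√371 − √278) = 0.120 × (19.2614 − 16.6733) = 0.120 × 2.5881 = 0.3106 W/m².
Total ΔF = 3.8058 + 0.3106 = 4.1164 W/m².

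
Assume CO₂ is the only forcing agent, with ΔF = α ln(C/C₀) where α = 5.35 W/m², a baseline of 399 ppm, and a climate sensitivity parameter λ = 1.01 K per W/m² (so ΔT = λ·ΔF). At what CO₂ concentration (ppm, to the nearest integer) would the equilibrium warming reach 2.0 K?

Required forcing: ΔF = ΔT/λ = 2.0/1.01 = 1.9802 W/m².
Then ln(C/399) = ΔF/5.35 = 1.9802/5.35 = 0.37013.
So C = 399 × e^0.37013 = 399 × 1.44792 = 577.72 ppm.

C ≈ 578 ppm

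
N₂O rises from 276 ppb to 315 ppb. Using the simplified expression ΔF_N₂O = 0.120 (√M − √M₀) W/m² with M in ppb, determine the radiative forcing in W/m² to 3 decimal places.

ΔF = 0.136 W/m²

N₂O: 0.120 × (√315 − √276) = 0.120 × (17.7482 − 16.6132) = 0.120 × 1.1350 = 0.1362 W/m².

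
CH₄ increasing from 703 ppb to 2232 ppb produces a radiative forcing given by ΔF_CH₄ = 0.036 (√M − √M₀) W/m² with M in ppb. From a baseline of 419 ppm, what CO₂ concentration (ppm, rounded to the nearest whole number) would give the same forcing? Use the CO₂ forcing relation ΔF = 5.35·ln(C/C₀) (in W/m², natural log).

CH₄ forcing: 0.036 × (√2232 − √703) = 0.036 × (47.2440 − 26.5141) = 0.036 × 20.7299 = 0.74628 W/m².
Set 5.35 ln(C/419) = 0.74628: ln(C/419) = 0.74628/5.35 = 0.13949, so C = 419 × e^0.13949 = 419 × 1.14969 = 481.72 ppm.

C ≈ 482 ppm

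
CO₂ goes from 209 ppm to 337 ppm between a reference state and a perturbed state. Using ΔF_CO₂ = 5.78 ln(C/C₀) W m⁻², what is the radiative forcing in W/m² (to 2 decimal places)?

CO₂ absorption bands are partially saturated, so forcing scales with the logarithm of the concentration ratio.
CO₂: 5.78 × ln(337/209) = 5.78 × ln(1.61244) = 5.78 × 0.47775 = 2.7614 W/m².

ΔF = 2.76 W/m²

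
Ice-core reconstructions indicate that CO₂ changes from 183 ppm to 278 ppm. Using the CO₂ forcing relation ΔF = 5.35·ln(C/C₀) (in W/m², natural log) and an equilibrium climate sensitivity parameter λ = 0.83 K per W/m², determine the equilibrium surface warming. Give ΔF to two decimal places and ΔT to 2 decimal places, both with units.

ΔF = 2.24 W/m²; ΔT = 1.86 K

CO₂: 5.35 × ln(278/183) = 5.35 × ln(1.51913) = 5.35 × 0.41814 = 2.2370 W/m².
ΔT = λ ΔF = 0.83 × 2.24 = 1.8592 K.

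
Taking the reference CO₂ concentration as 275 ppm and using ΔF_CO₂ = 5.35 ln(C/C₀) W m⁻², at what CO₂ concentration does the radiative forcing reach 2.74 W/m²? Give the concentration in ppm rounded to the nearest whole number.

Set 5.35 ln(C/275) = 2.74, so ln(C/275) = 2.74/5.35 = 0.51215.
Then C/275 = e^0.51215 = 1.66888, giving C = 275 × 1.66888 = 458.94 ppm.

C ≈ 459 ppm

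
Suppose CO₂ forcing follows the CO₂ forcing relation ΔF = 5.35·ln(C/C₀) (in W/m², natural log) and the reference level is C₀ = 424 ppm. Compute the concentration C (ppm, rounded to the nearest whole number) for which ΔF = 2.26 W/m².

C ≈ 647 ppm

Set 5.35 ln(C/424) = 2.26, so ln(C/424) = 2.26/5.35 = 0.42243.
Then C/424 = e^0.42243 = 1.52566, giving C = 424 × 1.52566 = 646.88 ppm.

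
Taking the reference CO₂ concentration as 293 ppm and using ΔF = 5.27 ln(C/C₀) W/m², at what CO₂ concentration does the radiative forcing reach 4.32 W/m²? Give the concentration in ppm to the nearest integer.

Set 5.27 ln(C/293) = 4.32, so ln(C/293) = 4.32/5.27 = 0.81973.
Then C/293 = e^0.81973 = 2.26989, giving C = 293 × 2.26989 = 665.08 ppm.

C ≈ 665 ppm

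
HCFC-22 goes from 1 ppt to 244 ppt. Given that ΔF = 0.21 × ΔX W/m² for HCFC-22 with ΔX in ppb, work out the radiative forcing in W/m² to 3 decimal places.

ΔF = 0.051 W/m²

HCFC-22: Δ = 244 − 1 = 243 ppt = 0.243 ppb; ΔF = 0.21 × 0.243 = 0.0510 W/m².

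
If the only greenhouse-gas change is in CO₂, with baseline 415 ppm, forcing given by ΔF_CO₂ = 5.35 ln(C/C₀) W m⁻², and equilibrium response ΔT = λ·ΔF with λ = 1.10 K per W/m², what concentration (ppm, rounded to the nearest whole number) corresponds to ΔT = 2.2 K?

Required forcing: ΔF = ΔT/λ = 2.2/1.10 = 2.0000 W/m².
Then ln(C/415) = ΔF/5.35 = 2.0000/5.35 = 0.37383.
So C = 415 × e^0.37383 = 415 × 1.45329 = 603.12 ppm.

C ≈ 603 ppm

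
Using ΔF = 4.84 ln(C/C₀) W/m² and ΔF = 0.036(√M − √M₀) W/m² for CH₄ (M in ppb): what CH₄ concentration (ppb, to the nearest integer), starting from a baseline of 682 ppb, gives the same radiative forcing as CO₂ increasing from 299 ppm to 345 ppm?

CO₂ forcing: 4.84 × ln(345/299) = 4.84 × 0.143101 = 0.69261 W/m².
Set 0.036(√M − √682) = 0.69261: √M = 0.69261/0.036 + √682 = 19.2392 + 26.1151 = 45.3543.
M = (45.3543)² = 2057.01 ppb.

M ≈ 2057 ppb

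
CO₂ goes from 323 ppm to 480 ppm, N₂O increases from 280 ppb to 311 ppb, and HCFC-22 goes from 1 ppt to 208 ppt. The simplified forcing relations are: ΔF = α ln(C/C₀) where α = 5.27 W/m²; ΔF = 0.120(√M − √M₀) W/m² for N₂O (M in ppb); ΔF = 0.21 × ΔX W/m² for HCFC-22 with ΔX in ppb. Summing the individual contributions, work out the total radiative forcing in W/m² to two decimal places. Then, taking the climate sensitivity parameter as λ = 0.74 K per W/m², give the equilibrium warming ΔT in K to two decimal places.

CO₂: 5.27 × ln(480/323) = 5.27 × ln(1.48607) = 5.27 × 0.39614 = 2.0877 W/m².
N₂O: 0.120 × (√311 − √280) = 0.120 × (17.6352 − 16.7332) = 0.120 × 0.9020 = 0.1082 W/m².
HCFC-22: Δ = 208 − 1 = 207 ppt = 0.207 ppb; ΔF = 0.21 × 0.207 = 0.0435 W/m².
Total ΔF = 2.0877 + 0.1082 + 0.0435 = 2.2394 W/m².
ΔT = λ ΔF = 0.74 × 2.24 = 1.6576 K.

ΔF = 2.24 W/m²; ΔT = 1.66 K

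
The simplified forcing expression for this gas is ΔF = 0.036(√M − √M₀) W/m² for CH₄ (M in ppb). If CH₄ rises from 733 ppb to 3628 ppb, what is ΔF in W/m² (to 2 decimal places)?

CH₄: 0.036 × (√3628 − √733) = 0.036 × (60.2329 − 27.0740) = 0.036 × 33.1589 = 1.1937 W/m².

ΔF = 1.19 W/m²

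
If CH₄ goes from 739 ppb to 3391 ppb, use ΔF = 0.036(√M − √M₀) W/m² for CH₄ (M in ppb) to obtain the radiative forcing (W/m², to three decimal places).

CH₄: 0.036 × (√3391 − √739) = 0.036 × (58.2323 − 27.1846) = 0.036 × 31.0477 = 1.1177 W/m².

ΔF = 1.118 W/m²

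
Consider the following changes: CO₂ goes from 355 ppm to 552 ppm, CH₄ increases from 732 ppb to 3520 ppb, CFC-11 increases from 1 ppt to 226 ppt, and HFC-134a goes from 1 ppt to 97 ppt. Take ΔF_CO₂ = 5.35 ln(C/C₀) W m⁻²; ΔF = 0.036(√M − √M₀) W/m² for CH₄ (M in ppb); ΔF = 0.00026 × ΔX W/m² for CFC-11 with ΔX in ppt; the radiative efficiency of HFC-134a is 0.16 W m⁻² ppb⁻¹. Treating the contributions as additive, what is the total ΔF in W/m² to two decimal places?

CO₂: 5.35 × ln(552/355) = 5.35 × ln(1.55493) = 5.35 × 0.44143 = 2.3617 W/m².
CH₄: 0.036 × (√3520 − √732) = 0.036 × (59.3296 − 27.0555) = 0.036 × 32.2741 = 1.1619 W/m².
CFC-11: ΔF = 0.00026 × (226 − 1) = 0.00026 × 225 = 0.0585 W/m².
HFC-134a: Δ = 97 − 1 = 96 ppt = 0.096 ppb; ΔF = 0.16 × 0.096 = 0.0154 W/m².
Total ΔF = 2.3617 + 1.1619 + 0.0585 + 0.0154 = 3.5975 W/m².

ΔF = 3.60 W/m²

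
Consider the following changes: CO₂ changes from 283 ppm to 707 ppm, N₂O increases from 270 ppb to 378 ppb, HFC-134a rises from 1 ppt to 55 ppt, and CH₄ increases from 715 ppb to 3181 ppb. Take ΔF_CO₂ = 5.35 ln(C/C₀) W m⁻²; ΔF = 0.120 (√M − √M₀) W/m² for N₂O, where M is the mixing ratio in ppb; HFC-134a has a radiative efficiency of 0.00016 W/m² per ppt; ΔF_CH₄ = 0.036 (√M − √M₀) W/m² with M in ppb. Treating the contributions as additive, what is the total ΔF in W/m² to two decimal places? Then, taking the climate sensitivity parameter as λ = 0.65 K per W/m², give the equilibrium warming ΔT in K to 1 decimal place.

CO₂: 5.35 × ln(707/283) = 5.35 × ln(2.49823) = 5.35 × 0.91558 = 4.8984 W/m².
N₂O: 0.120 × (√378 − √270) = 0.120 × (19.4422 − 16.4317) = 0.120 × 3.0105 = 0.3613 W/m².
HFC-134a: ΔF = 0.00016 × (55 − 1) = 0.00016 × 54 = 0.0086 W/m².
CH₄: 0.036 × (√3181 − √715) = 0.036 × (56.4004 − 26.7395) = 0.036 × 29.6609 = 1.0678 W/m².
Total ΔF = 4.8984 + 0.3613 + 0.0086 + 1.0678 = 6.3361 W/m².
ΔT = λ ΔF = 0.65 × 6.34 = 4.1210 K.

ΔF = 6.34 W/m²; ΔT = 4.1 K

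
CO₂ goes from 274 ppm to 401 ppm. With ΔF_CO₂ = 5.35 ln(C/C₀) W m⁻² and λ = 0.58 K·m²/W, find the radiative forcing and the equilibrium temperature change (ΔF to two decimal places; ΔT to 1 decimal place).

CO₂: 5.35 × ln(401/274) = 5.35 × ln(1.46350) = 5.35 × 0.38083 = 2.0374 W/m².
ΔT = λ ΔF = 0.58 × 2.04 = 1.1832 K.

ΔF = 2.04 W/m²; ΔT = 1.2 K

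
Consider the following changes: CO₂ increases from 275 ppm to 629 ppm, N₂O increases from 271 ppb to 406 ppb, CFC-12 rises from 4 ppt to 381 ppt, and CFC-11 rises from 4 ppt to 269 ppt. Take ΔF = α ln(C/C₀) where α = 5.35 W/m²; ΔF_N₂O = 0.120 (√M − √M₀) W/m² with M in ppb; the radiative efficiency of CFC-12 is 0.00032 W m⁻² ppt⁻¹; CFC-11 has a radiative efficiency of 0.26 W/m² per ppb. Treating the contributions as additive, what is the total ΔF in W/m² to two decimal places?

ΔF = 5.06 W/m²

CO₂: 5.35 × ln(629/275) = 5.35 × ln(2.28727) = 5.35 × 0.82736 = 4.4264 W/m².
N₂O: 0.120 × (√406 − √271) = 0.120 × (20.1494 − 16.4621) = 0.120 × 3.6873 = 0.4425 W/m².
CFC-12: ΔF = 0.00032 × (381 − 4) = 0.00032 × 377 = 0.1206 W/m².
CFC-11: Δ = 269 − 4 = 265 ppt = 0.265 ppb; ΔF = 0.26 × 0.265 = 0.0689 W/m².
Total ΔF = 4.4264 + 0.4425 + 0.1206 + 0.0689 = 5.0584 W/m².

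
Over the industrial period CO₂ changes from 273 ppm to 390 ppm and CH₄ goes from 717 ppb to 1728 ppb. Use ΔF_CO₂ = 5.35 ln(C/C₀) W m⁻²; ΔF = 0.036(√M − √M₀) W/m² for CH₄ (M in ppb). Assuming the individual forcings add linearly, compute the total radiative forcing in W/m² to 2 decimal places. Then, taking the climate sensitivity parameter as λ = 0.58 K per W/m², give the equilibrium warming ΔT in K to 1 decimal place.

ΔF = 2.44 W/m²; ΔT = 1.4 K

CO₂: 5.35 × ln(390/273) = 5.35 × ln(1.42857) = 5.35 × 0.35667 = 1.9082 W/m².
CH₄: 0.036 × (√1728 − √717) = 0.036 × (41.5692 − 26.7769) = 0.036 × 14.7923 = 0.5325 W/m².
Total ΔF = 1.9082 + 0.5325 = 2.4407 W/m².
ΔT = λ ΔF = 0.58 × 2.44 = 1.4152 K.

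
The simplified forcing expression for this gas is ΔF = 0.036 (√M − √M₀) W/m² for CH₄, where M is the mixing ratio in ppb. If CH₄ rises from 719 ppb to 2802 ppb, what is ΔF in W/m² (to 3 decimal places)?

ΔF = 0.940 W/m²

CH₄: 0.036 × (√2802 − √719) = 0.036 × (52.9339 − 26.8142) = 0.036 × 26.1197 = 0.9403 W/m².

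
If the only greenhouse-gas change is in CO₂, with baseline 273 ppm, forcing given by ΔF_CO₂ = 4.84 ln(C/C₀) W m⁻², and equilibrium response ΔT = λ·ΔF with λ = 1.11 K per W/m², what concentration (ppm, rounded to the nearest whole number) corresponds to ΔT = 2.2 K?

Required forcing: ΔF = ΔT/λ = 2.2/1.11 = 1.9820 W/m².
Then ln(C/273) = ΔF/4.84 = 1.9820/4.84 = 0.40950.
So C = 273 × e^0.40950 = 273 × 1.50606 = 411.15 ppm.

C ≈ 411 ppm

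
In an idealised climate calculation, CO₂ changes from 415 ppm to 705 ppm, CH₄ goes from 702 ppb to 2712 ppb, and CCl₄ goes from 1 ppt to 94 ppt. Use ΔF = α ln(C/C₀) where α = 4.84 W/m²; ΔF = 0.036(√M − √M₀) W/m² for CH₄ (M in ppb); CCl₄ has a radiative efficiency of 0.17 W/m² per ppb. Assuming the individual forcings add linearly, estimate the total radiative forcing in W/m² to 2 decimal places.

CO₂: 4.84 × ln(705/415) = 4.84 × ln(1.69880) = 4.84 × 0.52992 = 2.5648 W/m².
CH₄: 0.036 × (√2712 − √702) = 0.036 × (52.0769 − 26.4953) = 0.036 × 25.5816 = 0.9209 W/m².
CCl₄: Δ = 94 − 1 = 93 ppt = 0.093 ppb; ΔF = 0.17 × 0.093 = 0.0158 W/m².
Total ΔF = 2.5648 + 0.9209 + 0.0158 = 3.5015 W/m².

ΔF = 3.50 W/m²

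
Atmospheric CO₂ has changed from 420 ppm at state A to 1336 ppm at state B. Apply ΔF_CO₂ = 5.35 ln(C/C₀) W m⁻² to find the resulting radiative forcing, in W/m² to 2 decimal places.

ΔF = 6.19 W/m²

CO₂ absorption bands are partially saturated, so forcing scales with the logarithm of the concentration ratio.
CO₂: 5.35 × ln(1336/420) = 5.35 × ln(3.18095) = 5.35 × 1.15718 = 6.1909 W/m².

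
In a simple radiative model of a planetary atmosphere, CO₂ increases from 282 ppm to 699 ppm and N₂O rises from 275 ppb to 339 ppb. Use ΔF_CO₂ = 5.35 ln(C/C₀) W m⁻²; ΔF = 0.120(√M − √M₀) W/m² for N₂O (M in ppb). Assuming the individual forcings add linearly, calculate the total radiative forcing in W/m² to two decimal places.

ΔF = 5.08 W/m²

CO₂: 5.35 × ln(699/282) = 5.35 × ln(2.47872) = 5.35 × 0.90774 = 4.8564 W/m².
N₂O: 0.120 × (√339 − √275) = 0.120 × (18.4120 − 16.5831) = 0.120 × 1.8289 = 0.2195 W/m².
Total ΔF = 4.8564 + 0.2195 = 5.0759 W/m².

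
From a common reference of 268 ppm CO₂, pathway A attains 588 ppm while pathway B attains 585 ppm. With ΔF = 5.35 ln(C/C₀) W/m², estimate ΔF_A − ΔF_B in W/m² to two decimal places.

ΔF_A − ΔF_B = 0.03 W/m²

ΔF_A = 5.35 ln(588/268) = 5.35 × 0.78574 = 4.2037 W/m².
ΔF_B = 5.35 ln(585/268) = 5.35 × 0.78062 = 4.1763 W/m².
Difference: 4.2037 − 4.1763 = 0.0274 W/m².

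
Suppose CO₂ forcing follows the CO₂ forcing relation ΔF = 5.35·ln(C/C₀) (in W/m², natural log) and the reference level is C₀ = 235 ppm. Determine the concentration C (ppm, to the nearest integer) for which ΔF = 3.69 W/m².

Set 5.35 ln(C/235) = 3.69, so ln(C/235) = 3.69/5.35 = 0.68972.
Then C/235 = e^0.68972 = 1.99316, giving C = 235 × 1.99316 = 468.39 ppm.

C ≈ 468 ppm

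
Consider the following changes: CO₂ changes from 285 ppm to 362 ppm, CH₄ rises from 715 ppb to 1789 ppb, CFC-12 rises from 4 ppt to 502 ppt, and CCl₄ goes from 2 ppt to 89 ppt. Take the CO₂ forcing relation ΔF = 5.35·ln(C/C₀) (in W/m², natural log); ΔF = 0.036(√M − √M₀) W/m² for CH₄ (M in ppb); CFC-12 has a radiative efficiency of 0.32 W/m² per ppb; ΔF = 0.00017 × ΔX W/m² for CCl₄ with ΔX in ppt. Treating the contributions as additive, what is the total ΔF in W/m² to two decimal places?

CO₂: 5.35 × ln(362/285) = 5.35 × ln(1.27018) = 5.35 × 0.23916 = 1.2795 W/m².
CH₄: 0.036 × (√1789 − √715) = 0.036 × (42.2966 − 26.7395) = 0.036 × 15.5571 = 0.5601 W/m².
CFC-12: Δ = 502 − 4 = 498 ppt = 0.498 ppb; ΔF = 0.32 × 0.498 = 0.1594 W/m².
CCl₄: ΔF = 0.00017 × (89 − 2) = 0.00017 × 87 = 0.0148 W/m².
Total ΔF = 1.2795 + 0.5601 + 0.1594 + 0.0148 = 2.0138 W/m².

ΔF = 2.01 W/m²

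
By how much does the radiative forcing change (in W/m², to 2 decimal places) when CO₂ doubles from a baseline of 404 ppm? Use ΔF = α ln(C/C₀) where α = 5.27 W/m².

ΔF = 3.65 W/m²

ΔF = 5.27 × ln(2) = 5.27 × 0.69315 = 3.6529 W/m².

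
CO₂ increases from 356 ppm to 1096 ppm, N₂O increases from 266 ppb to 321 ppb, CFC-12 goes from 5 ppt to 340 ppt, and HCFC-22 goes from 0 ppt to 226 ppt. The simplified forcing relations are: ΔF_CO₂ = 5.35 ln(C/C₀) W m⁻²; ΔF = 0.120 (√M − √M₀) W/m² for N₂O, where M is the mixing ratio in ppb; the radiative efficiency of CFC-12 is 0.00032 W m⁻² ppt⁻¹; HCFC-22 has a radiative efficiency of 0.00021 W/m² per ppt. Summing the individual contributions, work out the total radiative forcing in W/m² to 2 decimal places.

CO₂: 5.35 × ln(1096/356) = 5.35 × ln(3.07865) = 5.35 × 1.12449 = 6.0160 W/m².
N₂O: 0.120 × (√321 − √266) = 0.120 × (17.9165 − 16.3095) = 0.120 × 1.6070 = 0.1928 W/m².
CFC-12: ΔF = 0.00032 × (340 − 5) = 0.00032 × 335 = 0.1072 W/m².
HCFC-22: ΔF = 0.00021 × (226 − 0) = 0.00021 × 226 = 0.0475 W/m².
Total ΔF = 6.0160 + 0.1928 + 0.1072 + 0.0475 = 6.3635 W/m².

ΔF = 6.36 W/m²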